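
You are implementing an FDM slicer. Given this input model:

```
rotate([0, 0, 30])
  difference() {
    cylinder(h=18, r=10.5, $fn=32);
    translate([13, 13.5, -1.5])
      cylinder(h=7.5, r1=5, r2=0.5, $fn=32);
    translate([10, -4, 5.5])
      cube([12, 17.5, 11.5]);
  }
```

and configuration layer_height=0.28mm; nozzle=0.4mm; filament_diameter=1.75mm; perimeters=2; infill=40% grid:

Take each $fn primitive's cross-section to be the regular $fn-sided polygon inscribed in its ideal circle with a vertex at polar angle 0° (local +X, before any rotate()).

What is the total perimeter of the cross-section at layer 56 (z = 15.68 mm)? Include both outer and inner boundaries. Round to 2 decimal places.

65.76 mm

At z = 15.68 mm: the cylinder: section is a regular 32-gon, circumradius r=10.5 (perimeter = 2·32·10.500·sin(180°/32) = 65.87 mm); the cone at (13, 13.5) is not intersected at this z (z outside [-1.5, 6]); the cube at (10, -4) is present — its section is the full 12×17.5 rectangle (perimeter 59.00 mm); Taking the first minus the rest: starting from the r=10.5 cylinder, the 12×17.5 cube at (10, -4) partially overlaps it — only the 1.93 mm² overlap (of its 210.00 mm²) is removed, clipping the outline — boundary = 65.76 mm; (rotated 30° about Z; rotation is an isometry so areas/perimeters/island counts are preserved). Overall, the cross-section is a single solid region. Total boundary length (outer) = 65.76 mm.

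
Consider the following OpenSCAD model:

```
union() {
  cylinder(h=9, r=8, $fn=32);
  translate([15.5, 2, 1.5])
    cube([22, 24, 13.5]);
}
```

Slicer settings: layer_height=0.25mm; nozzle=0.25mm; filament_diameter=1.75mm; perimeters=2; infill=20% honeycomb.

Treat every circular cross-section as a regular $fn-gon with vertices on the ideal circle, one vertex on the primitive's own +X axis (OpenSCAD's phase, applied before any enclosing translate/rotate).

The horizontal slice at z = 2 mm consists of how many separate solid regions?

2

At z = 2 mm: the r=8 cylinder gives a regular 32-gon of circumradius 8 (constant along its height); the cube at (15.5, 2) (footprint 22×24) is included at this height; Combining (union): the 2 present regions are separate (no shared area or edge), so areas and boundary lengths simply add and each stays a separate island — 2 connected regions. The result has 2 disconnected regions.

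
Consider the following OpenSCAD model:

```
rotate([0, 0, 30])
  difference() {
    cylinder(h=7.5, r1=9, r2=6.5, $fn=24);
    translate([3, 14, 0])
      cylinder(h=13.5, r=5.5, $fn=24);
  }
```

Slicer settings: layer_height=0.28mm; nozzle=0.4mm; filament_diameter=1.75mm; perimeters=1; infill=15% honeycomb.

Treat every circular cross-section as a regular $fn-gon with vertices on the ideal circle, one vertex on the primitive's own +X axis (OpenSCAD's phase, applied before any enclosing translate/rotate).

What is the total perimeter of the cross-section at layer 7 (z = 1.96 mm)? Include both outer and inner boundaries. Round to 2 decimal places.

At z = 1.96 mm: the cone contributes a regular 24-gon of circumradius 8.347 (interpolated between r1=9 and r2=6.5 at t=0.261) (perimeter = 2·24·8.347·sin(180°/24) = 52.29 mm); the cylinder at (3, 14): section is a regular 24-gon, circumradius r=5.5 (perimeter = 2·24·5.500·sin(180°/24) = 34.46 mm); Taking the first minus the rest: starting from the cone, the r=5.5 cylinder at (3, 14) misses the remaining region (no effect) — boundary = 52.29 mm; (rotated 30° about Z; rotation is an isometry so areas/perimeters/island counts are preserved). Overall, the cross-section is a single solid region. Total boundary length (outer) = 52.29 mm.

52.29 mm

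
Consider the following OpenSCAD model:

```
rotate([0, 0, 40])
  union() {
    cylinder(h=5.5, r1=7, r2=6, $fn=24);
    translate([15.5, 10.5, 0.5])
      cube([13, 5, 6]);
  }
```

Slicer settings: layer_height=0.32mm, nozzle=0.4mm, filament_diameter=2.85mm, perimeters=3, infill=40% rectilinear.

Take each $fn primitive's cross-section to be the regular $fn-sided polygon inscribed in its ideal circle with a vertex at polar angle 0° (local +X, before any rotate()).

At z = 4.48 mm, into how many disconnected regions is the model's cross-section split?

2

At z = 4.48 mm: the cone (r1=7→r2=6) has section circumradius 6.185 here — a regular 24-gon; the 13×5 cube at (15.5, 10.5) contributes its full rectangle; Combining (union): the 2 present regions are separate (no shared area or edge), so areas and boundary lengths simply add and each stays a separate island — 2 connected regions; (rotated 40° about Z; rotation is an isometry so areas/perimeters/island counts are preserved). The result has 2 disconnected regions.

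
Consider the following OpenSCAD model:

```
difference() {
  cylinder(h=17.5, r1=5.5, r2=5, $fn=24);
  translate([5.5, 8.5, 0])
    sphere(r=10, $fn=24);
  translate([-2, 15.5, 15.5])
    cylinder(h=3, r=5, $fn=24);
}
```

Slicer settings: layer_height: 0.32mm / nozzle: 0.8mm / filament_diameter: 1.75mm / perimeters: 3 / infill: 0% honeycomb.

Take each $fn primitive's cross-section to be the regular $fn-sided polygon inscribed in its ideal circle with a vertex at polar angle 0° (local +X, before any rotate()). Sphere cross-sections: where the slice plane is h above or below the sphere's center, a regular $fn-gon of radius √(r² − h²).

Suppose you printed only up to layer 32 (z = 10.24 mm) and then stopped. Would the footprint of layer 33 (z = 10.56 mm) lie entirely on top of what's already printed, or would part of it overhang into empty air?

Compare the two slices. At z = 10.24: the cone contributes a regular 24-gon of circumradius 5.207 (interpolated between r1=5.5 and r2=5 at t=0.585) (area = (24/2)·5.207²·sin(360°/24) = 84.22 mm²); the sphere at (5.5, 8.5) does not reach this height (|z−center|=10.240 > r=10); the cylinder at (-2, 15.5) is absent (z outside [15.5, 18.5]); After the difference (first − rest): none of the subtracted shapes is present at this height, so the cone is unchanged — area = 84.22 mm². At z = 10.56: the cone (r1=5.5→r2=5) has section circumradius 5.198 here — a regular 24-gon (area = (24/2)·5.198²·sin(360°/24) = 83.93 mm²); the sphere at (5.5, 8.5) is absent (|z−center|=10.560 > r=10); the cylinder at (-2, 15.5) is absent (z outside [15.5, 18.5]); Subtracting the remaining from the first: none of the subtracted shapes is present at this height, so the cone is unchanged — area = 83.93 mm². Checking containment: the cross-section at z = 10.56 is a subset of the cross-section at z = 10.24.

entirely on top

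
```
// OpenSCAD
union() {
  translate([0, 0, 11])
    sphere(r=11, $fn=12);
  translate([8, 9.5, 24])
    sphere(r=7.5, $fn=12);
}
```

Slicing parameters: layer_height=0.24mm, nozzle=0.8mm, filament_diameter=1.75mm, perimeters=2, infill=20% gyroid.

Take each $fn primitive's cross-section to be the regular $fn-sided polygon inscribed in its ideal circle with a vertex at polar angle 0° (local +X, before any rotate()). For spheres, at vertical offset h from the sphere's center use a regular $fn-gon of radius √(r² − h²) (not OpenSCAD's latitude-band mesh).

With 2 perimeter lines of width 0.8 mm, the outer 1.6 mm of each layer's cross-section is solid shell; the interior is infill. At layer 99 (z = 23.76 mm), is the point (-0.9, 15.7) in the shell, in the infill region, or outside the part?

outside

At z = 23.76 mm: the sphere is not intersected at this z (|z−center|=12.760 > r=11); the sphere at (8, 9.5): section is a regular 12-gon, circumradius = √(r²−h²) = √(7.5²−0.24²) = 7.496; Combining (union): only the r=7.5 sphere at (8, 9.5) is present, so the union is just that shape — 1 connected region. Overall, the cross-section is a single solid region. The nearest boundary edge runs (4.25, 15.99)→(1.51, 13.25); distance from the point to it = 3.44 mm. The point is not inside any of the regions above, so it lies outside the cross-section (3.44 mm from the nearest boundary).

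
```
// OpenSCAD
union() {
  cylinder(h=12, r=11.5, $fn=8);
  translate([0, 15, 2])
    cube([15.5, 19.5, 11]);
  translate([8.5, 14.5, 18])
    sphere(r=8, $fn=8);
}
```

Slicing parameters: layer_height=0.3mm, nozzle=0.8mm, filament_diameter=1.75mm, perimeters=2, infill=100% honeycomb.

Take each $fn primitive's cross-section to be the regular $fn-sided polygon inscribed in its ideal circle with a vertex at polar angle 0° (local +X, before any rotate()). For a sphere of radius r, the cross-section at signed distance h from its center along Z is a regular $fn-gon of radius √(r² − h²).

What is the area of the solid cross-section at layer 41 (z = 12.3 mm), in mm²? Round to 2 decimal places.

352.32 mm²

At z = 12.3 mm: the cylinder is absent (z outside [0, 12]); the cube at (0, 15) is present — its section is the full 15.5×19.5 rectangle (area 302.25 mm²); the r=8 sphere at (8.5, 14.5) slices to a regular 8-gon of circumradius 5.613 (√(r²−h²) with h=5.7 from center) (area = (8/2)·5.613²·sin(360°/8) = 89.12 mm²); Merging all regions: the regions partially overlap — summed areas 391.37 mm² minus the doubly-counted overlap 39.05 mm² gives 352.32 mm² — area = 352.32 mm². Overall, the cross-section is a single solid region. Net area = 352.32 mm².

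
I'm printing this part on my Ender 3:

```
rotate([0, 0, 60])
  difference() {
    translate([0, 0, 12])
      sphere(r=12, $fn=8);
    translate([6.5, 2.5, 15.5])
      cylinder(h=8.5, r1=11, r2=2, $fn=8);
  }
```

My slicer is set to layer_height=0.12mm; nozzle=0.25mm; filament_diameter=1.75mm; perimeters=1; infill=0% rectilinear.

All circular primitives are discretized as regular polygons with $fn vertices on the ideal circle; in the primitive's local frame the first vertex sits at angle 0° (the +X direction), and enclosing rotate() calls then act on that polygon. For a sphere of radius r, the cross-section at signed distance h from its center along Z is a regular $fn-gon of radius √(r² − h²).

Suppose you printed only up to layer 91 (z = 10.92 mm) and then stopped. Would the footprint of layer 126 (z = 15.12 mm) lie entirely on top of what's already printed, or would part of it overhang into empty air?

entirely on top

Compare the two slices. At z = 10.92: the r=12 sphere contributes a regular 8-gon of circumradius √(12²−1.08²) = 11.951 (area = (8/2)·11.951²·sin(360°/8) = 403.99 mm²); the cone at (6.5, 2.5) does not reach this height (z outside [15.5, 24]); After the difference (first − rest): none of the subtracted shapes is present at this height, so the r=12 sphere is unchanged — area = 403.99 mm²; (whole slice rotated 60° about Z — lengths, areas and connectivity unchanged). At z = 15.12: the r=12 sphere slices to a regular 8-gon of circumradius 11.587 (√(r²−h²) with h=3.12 from center) (area = (8/2)·11.587²·sin(360°/8) = 379.76 mm²); the cone at (6.5, 2.5) is absent (z outside [15.5, 24]); After the difference (first − rest): none of the subtracted shapes is present at this height, so the r=12 sphere is unchanged — area = 379.76 mm²; (whole slice rotated 60° about Z — lengths, areas and connectivity unchanged). Checking containment: the cross-section at z = 15.12 is a subset of the cross-section at z = 10.92.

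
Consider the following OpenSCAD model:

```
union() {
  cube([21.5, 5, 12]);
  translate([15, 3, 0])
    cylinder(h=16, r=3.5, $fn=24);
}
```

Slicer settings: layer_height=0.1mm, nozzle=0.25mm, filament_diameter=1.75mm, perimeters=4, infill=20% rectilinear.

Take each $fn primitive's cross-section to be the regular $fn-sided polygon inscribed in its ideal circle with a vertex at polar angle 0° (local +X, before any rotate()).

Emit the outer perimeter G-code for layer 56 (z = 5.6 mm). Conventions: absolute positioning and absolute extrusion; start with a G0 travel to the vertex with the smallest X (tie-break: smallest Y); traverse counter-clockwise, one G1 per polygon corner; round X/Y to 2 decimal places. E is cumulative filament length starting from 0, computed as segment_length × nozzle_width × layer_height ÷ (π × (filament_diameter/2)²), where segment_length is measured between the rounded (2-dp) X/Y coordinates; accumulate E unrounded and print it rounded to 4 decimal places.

At z = 5.6 mm: the cube is present — its section is the full 21.5×5 rectangle; the r=3.5 cylinder at (15, 3) gives a regular 24-gon of circumradius 3.5 (constant along its height); Taking the union: the regions partially overlap (shared area 30.99 mm²), so overlapping operands fuse into one piece — 1 connected region. The outline is a single polygon with 20 vertices. Extrusion per mm of travel: 0.25 × 0.1 / (π × 0.875²) = 0.010394. Accumulating E over each segment gives final E = 0.5631.

G0 X0.00 Y0.00 Z5.60
G1 X13.21 Y0.00 E0.1373
G1 X13.25 Y-0.03 E0.1378
G1 X14.09 Y-0.38 E0.1473
G1 X15.00 Y-0.50 E0.1568
G1 X15.91 Y-0.38 E0.1664
G1 X16.75 Y-0.03 E0.1758
G1 X16.79 Y0.00 E0.1763
G1 X21.50 Y0.00 E0.2253
G1 X21.50 Y5.00 E0.2773
G1 X17.84 Y5.00 E0.3153
G1 X17.47 Y5.47 E0.3215
G1 X16.75 Y6.03 E0.3310
G1 X15.91 Y6.38 E0.3405
G1 X15.00 Y6.50 E0.3500
G1 X14.09 Y6.38 E0.3595
G1 X13.25 Y6.03 E0.3690
G1 X12.53 Y5.47 E0.3785
G1 X12.16 Y5.00 E0.3847
G1 X0.00 Y5.00 E0.5111
G1 X0.00 Y0.00 E0.5631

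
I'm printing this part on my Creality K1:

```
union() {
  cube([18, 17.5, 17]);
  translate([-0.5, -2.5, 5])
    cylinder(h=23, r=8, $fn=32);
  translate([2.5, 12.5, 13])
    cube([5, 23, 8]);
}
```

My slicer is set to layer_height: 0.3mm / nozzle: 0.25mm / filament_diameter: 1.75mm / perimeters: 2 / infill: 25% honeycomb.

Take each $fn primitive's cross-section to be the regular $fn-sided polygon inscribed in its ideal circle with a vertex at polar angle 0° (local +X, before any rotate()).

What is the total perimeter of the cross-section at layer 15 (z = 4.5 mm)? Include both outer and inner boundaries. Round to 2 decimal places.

71.00 mm

At z = 4.5 mm: the 18×17.5 cube contributes its full rectangle (perimeter 71.00 mm); the cylinder at (-0.5, -2.5) is not intersected at this z (z outside [5, 28]); the cube at (2.5, 12.5) does not reach this height (z outside [13, 21]); Combining (union): only the 18×17.5 cube is present, so the union is just that shape — boundary = 71.00 mm. Overall, the cross-section is a single solid region. Total boundary length (outer) = 71.00 mm.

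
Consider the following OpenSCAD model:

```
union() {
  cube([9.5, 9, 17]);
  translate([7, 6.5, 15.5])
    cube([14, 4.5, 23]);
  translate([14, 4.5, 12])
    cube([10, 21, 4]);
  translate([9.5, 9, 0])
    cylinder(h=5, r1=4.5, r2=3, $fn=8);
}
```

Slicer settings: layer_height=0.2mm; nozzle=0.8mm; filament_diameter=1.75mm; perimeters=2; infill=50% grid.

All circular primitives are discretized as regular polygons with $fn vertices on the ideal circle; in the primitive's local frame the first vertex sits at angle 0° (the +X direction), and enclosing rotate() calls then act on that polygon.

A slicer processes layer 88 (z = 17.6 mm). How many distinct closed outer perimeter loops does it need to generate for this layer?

1

At z = 17.6 mm: the cube is absent (z outside [0, 17]); the cube at (7, 6.5) is present — its section is the full 14×4.5 rectangle; the cube at (14, 4.5) is absent (z outside [12, 16]); the cone at (9.5, 9) is absent (z outside [0, 5]); Combining (union): only the 14×4.5 cube at (7, 6.5) is present, so the union is just that shape — 1 connected region. The result has 1 disconnected region.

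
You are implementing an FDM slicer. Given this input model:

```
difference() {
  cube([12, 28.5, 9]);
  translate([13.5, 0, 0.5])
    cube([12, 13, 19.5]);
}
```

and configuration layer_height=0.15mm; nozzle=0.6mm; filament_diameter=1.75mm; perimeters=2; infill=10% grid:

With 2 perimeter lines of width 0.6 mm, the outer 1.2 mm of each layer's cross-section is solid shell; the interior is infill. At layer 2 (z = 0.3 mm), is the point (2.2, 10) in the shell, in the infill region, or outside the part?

At z = 0.3 mm: the 12×28.5 cube contributes its full rectangle; the cube at (13.5, 0) is absent (z outside [0.5, 20]); After the difference (first − rest): none of the subtracted shapes is present at this height, so the 12×28.5 cube is unchanged — 1 connected region. Overall, the cross-section is a single solid region. The nearest boundary edge runs (0.00, 28.50)→(0.00, 0.00); distance from the point to it = 2.20 mm. The point is inside the cross-section and 2.20 mm from the nearest boundary — more than the 1.2 mm shell width (2 × 0.6), so it's in the infill interior.

infill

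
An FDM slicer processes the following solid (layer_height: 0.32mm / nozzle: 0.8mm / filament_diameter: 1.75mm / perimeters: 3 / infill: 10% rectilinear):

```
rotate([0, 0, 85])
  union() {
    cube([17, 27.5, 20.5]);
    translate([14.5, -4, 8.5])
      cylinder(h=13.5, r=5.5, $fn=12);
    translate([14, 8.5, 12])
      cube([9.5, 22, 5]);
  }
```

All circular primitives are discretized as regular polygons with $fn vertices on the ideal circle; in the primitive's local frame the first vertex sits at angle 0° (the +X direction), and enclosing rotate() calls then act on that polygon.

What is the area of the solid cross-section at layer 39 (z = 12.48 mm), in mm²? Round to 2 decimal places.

At z = 12.48 mm: the 17×27.5 cube contributes its full rectangle (area 467.50 mm²); the r=5.5 cylinder at (14.5, -4) contributes a regular 12-gon of circumradius 5.5 (area = (12/2)·5.500²·sin(360°/12) = 90.75 mm²); the 9.5×22 cube at (14, 8.5) contributes its full rectangle (area 209.00 mm²); Combining (union): the regions partially overlap — summed areas 767.25 mm² minus the doubly-counted overlap 63.32 mm² gives 703.93 mm² — area = 703.93 mm²; (rotated 85° about Z; rotation is an isometry so areas/perimeters/island counts are preserved). Overall, the cross-section is a single solid region. Net area = 703.93 mm².

703.93 mm²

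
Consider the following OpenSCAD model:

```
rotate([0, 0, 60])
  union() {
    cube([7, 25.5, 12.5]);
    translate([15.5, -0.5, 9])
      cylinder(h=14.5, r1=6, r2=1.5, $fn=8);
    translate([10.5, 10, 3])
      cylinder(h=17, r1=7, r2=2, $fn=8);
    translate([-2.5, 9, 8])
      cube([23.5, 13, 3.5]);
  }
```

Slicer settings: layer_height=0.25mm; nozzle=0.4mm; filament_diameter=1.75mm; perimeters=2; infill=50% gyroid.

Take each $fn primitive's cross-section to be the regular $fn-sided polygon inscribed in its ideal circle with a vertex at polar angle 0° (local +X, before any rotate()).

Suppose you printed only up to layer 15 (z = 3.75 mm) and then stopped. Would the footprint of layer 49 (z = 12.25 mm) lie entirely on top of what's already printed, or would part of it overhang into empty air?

part overhangs

Compare the two slices. At z = 3.75: the cube (footprint 7×25.5) is included at this height (area 178.50 mm²); the cone at (15.5, -0.5) is absent (z outside [9, 23.5]); the cone at (10.5, 10) (r1=7→r2=2) has section circumradius 6.779 here — a regular 8-gon (area = (8/2)·6.779²·sin(360°/8) = 130.00 mm²); the cube at (-2.5, 9) does not reach this height (z outside [8, 11.5]); Taking the union: the regions partially overlap — summed areas 308.50 mm² minus the doubly-counted overlap 22.62 mm² gives 285.88 mm² — area = 285.88 mm²; (whole slice rotated 60° about Z — lengths, areas and connectivity unchanged). At z = 12.25: the 7×25.5 cube contributes its full rectangle (area 178.50 mm²); the cone at (15.5, -0.5) (r1=6→r2=1.5) has section circumradius 4.991 here — a regular 8-gon (area = (8/2)·4.991²·sin(360°/8) = 70.47 mm²); the cone at (10.5, 10) (r1=7→r2=2) has section circumradius 4.279 here — a regular 8-gon (area = (8/2)·4.279²·sin(360°/8) = 51.80 mm²); the cube at (-2.5, 9) is not intersected at this z (z outside [8, 11.5]); Merging all regions: the regions partially overlap — summed areas 300.77 mm² minus the doubly-counted overlap 1.47 mm² gives 299.30 mm² — area = 299.30 mm²; (rotated 60° about Z; rotation is an isometry so areas/perimeters/island counts are preserved). Checking containment: at z = 12.25 the cross-section extends beyond the z = 3.75 cross-section by about 70.47 mm².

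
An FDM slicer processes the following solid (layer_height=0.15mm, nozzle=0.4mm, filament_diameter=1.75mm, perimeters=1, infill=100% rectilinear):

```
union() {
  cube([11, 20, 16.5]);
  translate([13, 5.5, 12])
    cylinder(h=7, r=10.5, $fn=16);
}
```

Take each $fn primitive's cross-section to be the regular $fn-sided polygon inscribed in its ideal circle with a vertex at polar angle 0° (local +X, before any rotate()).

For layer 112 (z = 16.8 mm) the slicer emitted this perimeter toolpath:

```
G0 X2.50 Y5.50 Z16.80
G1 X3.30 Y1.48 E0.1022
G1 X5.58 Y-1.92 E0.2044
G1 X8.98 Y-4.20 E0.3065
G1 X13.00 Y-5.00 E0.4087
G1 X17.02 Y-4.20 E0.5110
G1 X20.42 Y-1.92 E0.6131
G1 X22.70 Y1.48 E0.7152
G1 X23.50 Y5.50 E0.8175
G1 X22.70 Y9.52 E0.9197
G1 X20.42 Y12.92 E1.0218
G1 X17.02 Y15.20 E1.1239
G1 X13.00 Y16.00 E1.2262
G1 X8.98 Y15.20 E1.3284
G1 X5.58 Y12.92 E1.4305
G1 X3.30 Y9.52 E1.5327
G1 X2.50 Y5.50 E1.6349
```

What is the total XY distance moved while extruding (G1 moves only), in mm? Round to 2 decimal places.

Sum the Euclidean lengths of each G1 segment: total = 65.54 mm.

65.54 mm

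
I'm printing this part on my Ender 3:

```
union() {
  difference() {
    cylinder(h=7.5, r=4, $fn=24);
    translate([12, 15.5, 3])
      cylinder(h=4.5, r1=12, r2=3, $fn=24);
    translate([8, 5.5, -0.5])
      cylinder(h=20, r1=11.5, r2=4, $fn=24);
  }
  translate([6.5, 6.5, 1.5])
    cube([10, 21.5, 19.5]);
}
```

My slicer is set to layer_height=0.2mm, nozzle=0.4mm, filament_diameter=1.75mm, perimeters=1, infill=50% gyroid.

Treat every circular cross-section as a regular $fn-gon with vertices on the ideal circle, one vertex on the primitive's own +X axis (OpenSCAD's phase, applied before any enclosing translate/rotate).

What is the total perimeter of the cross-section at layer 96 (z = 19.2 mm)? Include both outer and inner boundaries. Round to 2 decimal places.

At z = 19.2 mm: the cylinder is absent (z outside [0, 7.5]); the cone at (12, 15.5) does not reach this height (z outside [3, 7.5]); the cone at (8, 5.5): at t=0.985 of its height the radius interpolates to r₁+(r₂−r₁)t = 4.112, giving a regular 24-gon of that circumradius (perimeter = 2·24·4.112·sin(180°/24) = 25.77 mm); Subtracting the remaining from the first: the first operand is absent here, so nothing remains; the cube at (6.5, 6.5) is present — its section is the full 10×21.5 rectangle (perimeter 63.00 mm); Merging all regions: only the 10×21.5 cube at (6.5, 6.5) is present, so the union is just that shape — boundary = 63.00 mm. Overall, the cross-section is a single solid region. Total boundary length (outer) = 63.00 mm.

63.00 mm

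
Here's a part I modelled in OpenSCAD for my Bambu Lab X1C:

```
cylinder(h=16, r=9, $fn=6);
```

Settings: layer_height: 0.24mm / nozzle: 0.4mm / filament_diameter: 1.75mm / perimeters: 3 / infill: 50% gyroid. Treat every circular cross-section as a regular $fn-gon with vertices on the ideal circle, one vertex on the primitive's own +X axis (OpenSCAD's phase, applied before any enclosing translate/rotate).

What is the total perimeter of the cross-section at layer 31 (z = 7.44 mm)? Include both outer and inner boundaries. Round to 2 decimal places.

54.00 mm

At z = 7.44 mm: the cylinder: section is a regular 6-gon, circumradius r=9 (perimeter = 2·6·9.000·sin(180°/6) = 54.00 mm). Overall, the cross-section is a single solid region. Total boundary length (outer) = 54.00 mm.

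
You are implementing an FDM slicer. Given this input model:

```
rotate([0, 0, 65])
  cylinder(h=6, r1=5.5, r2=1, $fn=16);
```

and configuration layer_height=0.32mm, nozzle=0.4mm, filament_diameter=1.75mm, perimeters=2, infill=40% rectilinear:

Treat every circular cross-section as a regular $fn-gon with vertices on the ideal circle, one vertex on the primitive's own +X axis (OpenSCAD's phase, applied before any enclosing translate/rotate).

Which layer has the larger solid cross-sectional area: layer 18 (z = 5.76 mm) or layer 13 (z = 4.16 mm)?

Layer 18 (z = 5.76): the cone (r1=5.5→r2=1) has section circumradius 1.180 here — a regular 16-gon (area = (16/2)·1.180²·sin(360°/16) = 4.26 mm²); (whole slice rotated 65° about Z — lengths, areas and connectivity unchanged). So its area = 4.26 mm². Layer 13 (z = 4.16): the cone (r1=5.5→r2=1) has section circumradius 2.380 here — a regular 16-gon (area = (16/2)·2.380²·sin(360°/16) = 17.34 mm²); (whole slice rotated 65° about Z — lengths, areas and connectivity unchanged). So its area = 17.34 mm². Layer 13 is larger (17.34 vs 4.26 mm²).

layer 13 (z = 4.16 mm)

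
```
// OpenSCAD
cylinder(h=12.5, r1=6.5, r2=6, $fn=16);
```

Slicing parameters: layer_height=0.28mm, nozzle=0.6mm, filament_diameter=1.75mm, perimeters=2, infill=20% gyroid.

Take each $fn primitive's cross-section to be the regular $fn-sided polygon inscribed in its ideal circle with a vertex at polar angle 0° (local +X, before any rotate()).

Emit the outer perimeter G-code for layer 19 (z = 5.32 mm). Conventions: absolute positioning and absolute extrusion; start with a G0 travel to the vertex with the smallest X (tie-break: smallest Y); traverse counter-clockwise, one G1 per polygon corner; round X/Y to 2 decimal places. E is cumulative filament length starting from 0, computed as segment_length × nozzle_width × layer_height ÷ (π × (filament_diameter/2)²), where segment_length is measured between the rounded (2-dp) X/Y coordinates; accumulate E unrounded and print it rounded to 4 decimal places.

At z = 5.32 mm: the cone: at t=0.426 of its height the radius interpolates to r₁+(r₂−r₁)t = 6.287, giving a regular 16-gon of that circumradius. The outline is a single polygon with 16 vertices. Extrusion per mm of travel: 0.6 × 0.28 / (π × 0.875²) = 0.069846. Accumulating E over each segment gives final E = 2.7431.

G0 X-6.29 Y0.00 Z5.32
G1 X-5.81 Y-2.41 E0.1716
G1 X-4.45 Y-4.45 E0.3429
G1 X-2.41 Y-5.81 E0.5141
G1 X0.00 Y-6.29 E0.6858
G1 X2.41 Y-5.81 E0.8574
G1 X4.45 Y-4.45 E1.0286
G1 X5.81 Y-2.41 E1.1999
G1 X6.29 Y0.00 E1.3715
G1 X5.81 Y2.41 E1.5432
G1 X4.45 Y4.45 E1.7144
G1 X2.41 Y5.81 E1.8857
G1 X0.00 Y6.29 E2.0573
G1 X-2.41 Y5.81 E2.2289
G1 X-4.45 Y4.45 E2.4002
G1 X-5.81 Y2.41 E2.5714
G1 X-6.29 Y0.00 E2.7431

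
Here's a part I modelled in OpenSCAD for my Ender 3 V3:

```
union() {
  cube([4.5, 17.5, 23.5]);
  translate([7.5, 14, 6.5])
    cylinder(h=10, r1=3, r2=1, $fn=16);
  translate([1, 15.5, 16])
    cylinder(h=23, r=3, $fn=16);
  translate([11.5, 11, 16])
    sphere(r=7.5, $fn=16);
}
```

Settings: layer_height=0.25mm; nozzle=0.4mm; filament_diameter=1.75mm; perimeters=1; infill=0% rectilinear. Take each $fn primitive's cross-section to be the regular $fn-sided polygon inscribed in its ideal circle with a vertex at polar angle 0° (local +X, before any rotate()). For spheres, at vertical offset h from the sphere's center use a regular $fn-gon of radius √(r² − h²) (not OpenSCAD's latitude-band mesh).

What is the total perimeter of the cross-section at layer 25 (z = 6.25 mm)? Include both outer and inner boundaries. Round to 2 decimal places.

At z = 6.25 mm: the cube is present — its section is the full 4.5×17.5 rectangle (perimeter 44.00 mm); the cone at (7.5, 14) does not reach this height (z outside [6.5, 16.5]); the cylinder at (1, 15.5) is absent (z outside [16, 39]); the sphere at (11.5, 11) is not intersected at this z (|z−center|=9.750 > r=7.5); Combining (union): only the 4.5×17.5 cube is present, so the union is just that shape — boundary = 44.00 mm. Overall, the cross-section is a single solid region. Total boundary length (outer) = 44.00 mm.

44.00 mm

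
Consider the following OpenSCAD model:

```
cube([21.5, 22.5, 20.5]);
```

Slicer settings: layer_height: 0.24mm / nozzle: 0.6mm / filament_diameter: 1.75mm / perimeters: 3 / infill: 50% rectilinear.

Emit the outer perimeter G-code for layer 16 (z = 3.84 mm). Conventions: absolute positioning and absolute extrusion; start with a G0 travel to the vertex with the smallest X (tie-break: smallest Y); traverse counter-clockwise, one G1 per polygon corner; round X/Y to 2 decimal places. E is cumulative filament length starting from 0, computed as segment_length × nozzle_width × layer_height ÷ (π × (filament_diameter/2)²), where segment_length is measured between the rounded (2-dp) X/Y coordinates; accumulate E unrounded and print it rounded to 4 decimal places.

G0 X0.00 Y0.00 Z3.84
G1 X21.50 Y0.00 E1.2872
G1 X21.50 Y22.50 E2.6342
G1 X0.00 Y22.50 E3.9214
G1 X0.00 Y0.00 E5.2684

At z = 3.84 mm: the cube (footprint 21.5×22.5) is included at this height. The outline is a single polygon with 4 vertices. Extrusion per mm of travel: 0.6 × 0.24 / (π × 0.875²) = 0.059868. Accumulating E over each segment gives final E = 5.2684.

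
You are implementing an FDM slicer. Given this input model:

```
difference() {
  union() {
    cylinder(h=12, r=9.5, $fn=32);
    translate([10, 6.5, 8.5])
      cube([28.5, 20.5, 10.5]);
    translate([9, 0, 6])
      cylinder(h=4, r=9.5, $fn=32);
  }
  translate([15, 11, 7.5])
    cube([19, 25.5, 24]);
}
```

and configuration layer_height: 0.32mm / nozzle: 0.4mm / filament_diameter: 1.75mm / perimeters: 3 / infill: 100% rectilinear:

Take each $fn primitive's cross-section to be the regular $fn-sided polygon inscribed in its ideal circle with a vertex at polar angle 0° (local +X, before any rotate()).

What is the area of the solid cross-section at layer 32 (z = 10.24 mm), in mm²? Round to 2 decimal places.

561.96 mm²

At z = 10.24 mm: the cylinder: section is a regular 32-gon, circumradius r=9.5 (area = (32/2)·9.500²·sin(360°/32) = 281.71 mm²); the cube at (10, 6.5) (footprint 28.5×20.5) is included at this height (area 584.25 mm²); the cylinder at (9, 0) is absent (z outside [6, 10]); Taking the union: the 2 present regions are separate (no shared area or edge), so areas and boundary lengths simply add and each stays a separate island — area = 865.96 mm²; the cube at (15, 11) (footprint 19×25.5) is included at this height (area 484.50 mm²); After the difference (first − rest): starting from that combined region (865.96 mm²), the 19×25.5 cube at (15, 11) partially overlaps it — only the 304.00 mm² overlap (of its 484.50 mm²) is removed, clipping the outline — area = 561.96 mm². Overall, the cross-section has 2 separate islands. Net area = 561.96 mm².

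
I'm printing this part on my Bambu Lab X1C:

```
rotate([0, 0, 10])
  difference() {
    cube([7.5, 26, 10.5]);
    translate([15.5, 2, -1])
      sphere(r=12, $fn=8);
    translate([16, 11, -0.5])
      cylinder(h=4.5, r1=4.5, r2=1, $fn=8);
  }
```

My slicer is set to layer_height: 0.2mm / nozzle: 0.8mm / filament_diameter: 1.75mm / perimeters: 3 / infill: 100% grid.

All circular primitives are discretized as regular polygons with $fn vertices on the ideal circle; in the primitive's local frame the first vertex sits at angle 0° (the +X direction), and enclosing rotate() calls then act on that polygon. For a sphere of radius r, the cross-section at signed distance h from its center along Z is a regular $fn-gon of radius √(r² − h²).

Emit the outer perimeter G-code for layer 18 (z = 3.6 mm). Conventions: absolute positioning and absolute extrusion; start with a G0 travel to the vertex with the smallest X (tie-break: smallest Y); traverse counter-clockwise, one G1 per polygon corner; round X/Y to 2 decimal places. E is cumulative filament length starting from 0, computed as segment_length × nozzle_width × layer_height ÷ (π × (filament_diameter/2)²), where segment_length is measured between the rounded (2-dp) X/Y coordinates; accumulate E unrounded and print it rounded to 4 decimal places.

At z = 3.6 mm: the cube is present — its section is the full 7.5×26 rectangle; the sphere at (15.5, 2): section is a regular 8-gon, circumradius = √(r²−h²) = √(12²−4.6²) = 11.083; the cone at (16, 11): at t=0.911 of its height the radius interpolates to r₁+(r₂−r₁)t = 1.311, giving a regular 8-gon of that circumradius; Subtracting the remaining from the first: starting from the 7.5×26 cube, the r=12 sphere at (15.5, 2) partially overlaps it — only the 16.81 mm² overlap (of its 347.44 mm²) is removed, clipping the outline; the cone at (16, 11) misses the remaining region (no effect) — 1 connected region; (whole slice rotated 10° about Z — lengths, areas and connectivity unchanged). The outline is a single polygon with 6 vertices. Extrusion per mm of travel: 0.8 × 0.2 / (π × 0.875²) = 0.066520. Accumulating E over each segment gives final E = 4.3593.

G0 X-4.51 Y25.61 Z3.60
G1 X0.00 Y0.00 E1.7298
G1 X5.17 Y0.91 E2.0790
G1 X4.00 Y2.74 E2.2235
G1 X5.75 Y10.60 E2.7591
G1 X2.87 Y26.91 E3.8609
G1 X-4.51 Y25.61 E4.3593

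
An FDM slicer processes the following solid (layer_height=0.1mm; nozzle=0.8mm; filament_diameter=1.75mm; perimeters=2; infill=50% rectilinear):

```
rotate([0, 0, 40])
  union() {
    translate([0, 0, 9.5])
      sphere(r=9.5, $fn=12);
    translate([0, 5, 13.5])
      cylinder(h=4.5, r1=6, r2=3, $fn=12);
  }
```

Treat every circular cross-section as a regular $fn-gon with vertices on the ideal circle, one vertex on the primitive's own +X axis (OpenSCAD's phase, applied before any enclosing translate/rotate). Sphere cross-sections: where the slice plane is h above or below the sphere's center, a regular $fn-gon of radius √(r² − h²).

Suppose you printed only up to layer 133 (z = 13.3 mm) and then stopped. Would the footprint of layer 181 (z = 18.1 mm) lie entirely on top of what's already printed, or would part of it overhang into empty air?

entirely on top

Compare the two slices. At z = 13.3: the r=9.5 sphere contributes a regular 12-gon of circumradius √(9.5²−3.8²) = 8.707 (area = (12/2)·8.707²·sin(360°/12) = 227.43 mm²); the cone at (0, 5) does not reach this height (z outside [13.5, 18]); Merging all regions: only the r=9.5 sphere is present, so the union is just that shape — area = 227.43 mm²; (rotated 40° about Z; rotation is an isometry so areas/perimeters/island counts are preserved). At z = 18.1: the sphere: section is a regular 12-gon, circumradius = √(r²−h²) = √(9.5²−8.6²) = 4.036 (area = (12/2)·4.036²·sin(360°/12) = 48.87 mm²); the cone at (0, 5) does not reach this height (z outside [13.5, 18]); Combining (union): only the r=9.5 sphere is present, so the union is just that shape — area = 48.87 mm²; (rotated 40° about Z; rotation is an isometry so areas/perimeters/island counts are preserved). Checking containment: the cross-section at z = 18.1 is a subset of the cross-section at z = 13.3.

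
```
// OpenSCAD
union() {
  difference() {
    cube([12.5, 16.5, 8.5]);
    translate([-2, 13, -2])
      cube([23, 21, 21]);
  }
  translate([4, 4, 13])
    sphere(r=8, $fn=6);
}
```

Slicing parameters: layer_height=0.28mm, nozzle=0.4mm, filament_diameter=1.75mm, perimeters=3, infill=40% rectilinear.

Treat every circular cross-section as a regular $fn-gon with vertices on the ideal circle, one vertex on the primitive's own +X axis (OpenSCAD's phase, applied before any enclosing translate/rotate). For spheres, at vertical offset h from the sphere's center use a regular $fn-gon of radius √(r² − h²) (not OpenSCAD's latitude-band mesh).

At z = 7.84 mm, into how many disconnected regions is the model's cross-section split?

1

At z = 7.84 mm: the cube (footprint 12.5×16.5) is included at this height; the cube at (-2, 13) is present — its section is the full 23×21 rectangle; Subtracting the remaining from the first: starting from the 12.5×16.5 cube, the 23×21 cube at (-2, 13) partially overlaps it — only the 43.75 mm² overlap (of its 483.00 mm²) is removed, clipping the outline — 1 connected region; the r=8 sphere at (4, 4) contributes a regular 6-gon of circumradius √(8²−5.16²) = 6.113; Combining (union): the regions partially overlap (shared area 80.48 mm²), so overlapping operands fuse into one piece — 1 connected region. The result has 1 disconnected region.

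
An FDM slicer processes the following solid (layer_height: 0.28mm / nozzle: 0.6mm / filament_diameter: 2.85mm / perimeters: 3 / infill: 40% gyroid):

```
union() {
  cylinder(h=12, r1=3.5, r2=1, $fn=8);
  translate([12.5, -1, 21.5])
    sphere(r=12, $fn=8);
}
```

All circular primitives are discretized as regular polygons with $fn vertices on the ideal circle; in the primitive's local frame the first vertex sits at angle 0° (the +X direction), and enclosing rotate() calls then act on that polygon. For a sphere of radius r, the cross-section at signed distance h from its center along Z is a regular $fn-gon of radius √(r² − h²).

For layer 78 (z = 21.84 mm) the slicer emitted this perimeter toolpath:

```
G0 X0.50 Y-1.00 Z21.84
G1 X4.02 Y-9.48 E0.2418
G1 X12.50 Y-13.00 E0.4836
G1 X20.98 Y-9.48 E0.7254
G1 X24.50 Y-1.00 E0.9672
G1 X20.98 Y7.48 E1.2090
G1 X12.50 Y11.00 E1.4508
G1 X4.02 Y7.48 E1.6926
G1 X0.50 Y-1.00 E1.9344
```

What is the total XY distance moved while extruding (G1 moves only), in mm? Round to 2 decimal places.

73.45 mm

Sum the Euclidean lengths of each G1 segment: total = 73.45 mm.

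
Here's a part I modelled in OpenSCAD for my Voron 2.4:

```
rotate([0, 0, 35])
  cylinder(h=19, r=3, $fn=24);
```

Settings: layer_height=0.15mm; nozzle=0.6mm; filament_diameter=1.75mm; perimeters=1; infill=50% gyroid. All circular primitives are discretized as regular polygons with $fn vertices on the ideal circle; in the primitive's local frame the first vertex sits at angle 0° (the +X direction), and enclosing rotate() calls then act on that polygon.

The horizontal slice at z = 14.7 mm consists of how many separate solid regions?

1

At z = 14.7 mm: the cylinder: section is a regular 24-gon, circumradius r=3; (rotated 35° about Z; rotation is an isometry so areas/perimeters/island counts are preserved). The result has 1 disconnected region.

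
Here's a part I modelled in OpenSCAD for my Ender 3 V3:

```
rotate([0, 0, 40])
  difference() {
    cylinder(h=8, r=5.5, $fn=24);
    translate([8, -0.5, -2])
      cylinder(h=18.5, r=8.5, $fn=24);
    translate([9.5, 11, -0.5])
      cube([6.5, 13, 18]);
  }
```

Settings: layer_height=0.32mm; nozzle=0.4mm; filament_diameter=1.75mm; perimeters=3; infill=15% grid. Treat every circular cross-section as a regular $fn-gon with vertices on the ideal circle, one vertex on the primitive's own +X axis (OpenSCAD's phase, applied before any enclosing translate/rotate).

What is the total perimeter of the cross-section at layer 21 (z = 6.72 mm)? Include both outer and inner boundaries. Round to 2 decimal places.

At z = 6.72 mm: the r=5.5 cylinder gives a regular 24-gon of circumradius 5.5 (constant along its height) (perimeter = 2·24·5.500·sin(180°/24) = 34.46 mm); the cylinder at (8, -0.5): section is a regular 24-gon, circumradius r=8.5 (perimeter = 2·24·8.500·sin(180°/24) = 53.25 mm); the cube at (9.5, 11) is present — its section is the full 6.5×13 rectangle (perimeter 39.00 mm); After the difference (first − rest): starting from the r=5.5 cylinder, the r=8.5 cylinder at (8, -0.5) partially overlaps it — only the 45.01 mm² overlap (of its 224.40 mm²) is removed, clipping the outline; the 6.5×13 cube at (9.5, 11) misses the remaining region (no effect) — boundary = 31.56 mm; (rotated 40° about Z; rotation is an isometry so areas/perimeters/island counts are preserved). Overall, the cross-section is a single solid region. Total boundary length (outer) = 31.56 mm.

31.56 mm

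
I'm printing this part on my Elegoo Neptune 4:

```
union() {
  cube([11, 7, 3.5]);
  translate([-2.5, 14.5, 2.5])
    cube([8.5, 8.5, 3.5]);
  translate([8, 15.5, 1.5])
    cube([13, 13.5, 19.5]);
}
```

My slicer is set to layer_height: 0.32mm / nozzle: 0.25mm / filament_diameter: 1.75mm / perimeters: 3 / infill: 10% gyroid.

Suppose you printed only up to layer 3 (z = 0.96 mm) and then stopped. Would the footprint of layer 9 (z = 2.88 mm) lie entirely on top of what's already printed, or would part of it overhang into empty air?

Compare the two slices. At z = 0.96: the cube is present — its section is the full 11×7 rectangle (area 77.00 mm²); the cube at (-2.5, 14.5) does not reach this height (z outside [2.5, 6]); the cube at (8, 15.5) is absent (z outside [1.5, 21]); Merging all regions: only the 11×7 cube is present, so the union is just that shape — area = 77.00 mm². At z = 2.88: the 11×7 cube contributes its full rectangle (area 77.00 mm²); the 8.5×8.5 cube at (-2.5, 14.5) contributes its full rectangle (area 72.25 mm²); the cube at (8, 15.5) (footprint 13×13.5) is included at this height (area 175.50 mm²); Merging all regions: the 3 present regions are separate (no shared area or edge), so areas and boundary lengths simply add and each stays a separate island — area = 324.75 mm². Checking containment: at z = 2.88 the cross-section extends beyond the z = 0.96 cross-section by about 247.75 mm².

part overhangs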